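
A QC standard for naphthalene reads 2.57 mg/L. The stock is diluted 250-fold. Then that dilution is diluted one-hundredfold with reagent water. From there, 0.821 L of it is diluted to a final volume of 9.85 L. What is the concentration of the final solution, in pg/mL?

8.57 pg/mL

Overall dilution factor = 250 × 100 × 12.00 = 3.00 × 10⁵.
2.57 mg/L / 3.00 × 10⁵ = 8.57 × 10⁻⁶ mg/L = 8.57 pg/mL.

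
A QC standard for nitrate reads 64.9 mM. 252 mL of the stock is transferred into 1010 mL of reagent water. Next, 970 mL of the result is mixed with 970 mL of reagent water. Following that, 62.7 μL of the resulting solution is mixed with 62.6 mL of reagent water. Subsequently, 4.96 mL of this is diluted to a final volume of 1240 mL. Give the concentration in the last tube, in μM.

Overall dilution factor = 5.008 × 2 × 999.4 × 250 = 2.50 × 10⁶.
64.9 mM / 2.50 × 10⁶ = 2.59 × 10⁻⁵ mM = 0.0259 μM.

0.0259 μM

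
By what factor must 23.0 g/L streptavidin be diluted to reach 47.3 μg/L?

4.86 × 10⁵

Factor = C₀/C_target = 23.0 g/L / 47.3 μg/L = 4.86 × 10⁵.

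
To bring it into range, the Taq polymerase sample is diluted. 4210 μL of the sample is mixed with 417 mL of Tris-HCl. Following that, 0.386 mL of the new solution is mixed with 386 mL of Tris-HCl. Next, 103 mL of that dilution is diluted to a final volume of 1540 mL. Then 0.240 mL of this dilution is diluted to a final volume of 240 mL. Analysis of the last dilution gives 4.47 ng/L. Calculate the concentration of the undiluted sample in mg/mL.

6.69 mg/mL

Overall dilution factor = 100.0 × 1001 × 14.95 × 1000 = 1.50 × 10⁹.
Original = 4.47 ng/L × 1.50 × 10⁹ = 6.69 × 10⁹ ng/L = 6.69 mg/mL.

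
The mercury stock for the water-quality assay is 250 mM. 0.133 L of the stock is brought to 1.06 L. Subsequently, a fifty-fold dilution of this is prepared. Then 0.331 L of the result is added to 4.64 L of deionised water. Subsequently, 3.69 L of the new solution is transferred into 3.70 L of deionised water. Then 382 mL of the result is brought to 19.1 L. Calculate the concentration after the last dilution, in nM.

Overall dilution factor = 7.970 × 50 × 15.02 × 2.003 × 50 = 5.99 × 10⁵.
250 mM / 5.99 × 10⁵ = 4.17 × 10⁻⁴ mM = 417 nM.

417 nM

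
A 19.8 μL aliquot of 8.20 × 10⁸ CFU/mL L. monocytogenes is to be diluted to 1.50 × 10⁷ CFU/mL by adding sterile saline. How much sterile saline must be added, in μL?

1060 μL

V₂ = C₁V₁/C₂ = 8.20 × 10⁸ × 19.8 / 1.50 × 10⁷ = 1082 μL.
Diluent to add = V₂ − V₁ = 1082 − 19.8 = 1060 μL.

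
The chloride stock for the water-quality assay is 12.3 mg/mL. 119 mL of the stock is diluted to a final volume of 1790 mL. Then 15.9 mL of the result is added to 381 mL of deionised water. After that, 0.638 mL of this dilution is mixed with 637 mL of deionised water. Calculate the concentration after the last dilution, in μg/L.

32.8 μg/L

Overall dilution factor = 15.04 × 24.96 × 999.4 = 3.75 × 10⁵.
12.3 mg/mL / 3.75 × 10⁵ = 3.28 × 10⁻⁵ mg/mL = 32.8 μg/L.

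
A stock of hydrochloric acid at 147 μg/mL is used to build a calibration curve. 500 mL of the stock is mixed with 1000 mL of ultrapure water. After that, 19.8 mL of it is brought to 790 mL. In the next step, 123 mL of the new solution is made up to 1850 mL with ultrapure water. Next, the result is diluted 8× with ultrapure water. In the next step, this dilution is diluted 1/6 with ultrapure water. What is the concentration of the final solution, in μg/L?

Overall dilution factor = 3 × 39.90 × 15.04 × 8 × 6 = 8.64 × 10⁴.
147 μg/mL / 8.64 × 10⁴ = 1.70 × 10⁻³ μg/mL = 1.70 μg/L.

1.70 μg/L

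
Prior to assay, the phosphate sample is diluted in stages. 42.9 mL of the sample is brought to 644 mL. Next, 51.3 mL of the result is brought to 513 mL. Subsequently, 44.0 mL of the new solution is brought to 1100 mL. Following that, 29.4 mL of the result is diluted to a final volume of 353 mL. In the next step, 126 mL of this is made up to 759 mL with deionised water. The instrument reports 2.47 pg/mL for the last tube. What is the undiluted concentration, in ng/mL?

670 ng/mL

Overall dilution factor = 15.01 × 10 × 25 × 12.01 × 6.024 = 2.71 × 10⁵.
Original = 2.47 pg/mL × 2.71 × 10⁵ = 6.70 × 10⁵ pg/mL = 670 ng/mL.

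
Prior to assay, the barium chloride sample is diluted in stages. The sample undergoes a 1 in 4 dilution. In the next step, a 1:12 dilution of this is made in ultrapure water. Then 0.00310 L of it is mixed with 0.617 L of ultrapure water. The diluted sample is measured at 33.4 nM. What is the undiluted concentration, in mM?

0.321 mM

Overall dilution factor = 4 × 12 × 200.0 = 9602.
Original = 33.4 nM × 9602 = 3.21 × 10⁵ nM = 0.321 mM.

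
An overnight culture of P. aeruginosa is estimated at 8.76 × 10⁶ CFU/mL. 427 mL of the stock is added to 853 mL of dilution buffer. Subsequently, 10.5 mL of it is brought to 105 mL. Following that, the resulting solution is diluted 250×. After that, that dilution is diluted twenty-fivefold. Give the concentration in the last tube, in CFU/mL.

46.8 CFU/mL

Overall dilution factor = 2.998 × 10 × 250 × 25 = 1.87 × 10⁵.
8.76 × 10⁶ CFU/mL / 1.87 × 10⁵ = 46.8 CFU/mL.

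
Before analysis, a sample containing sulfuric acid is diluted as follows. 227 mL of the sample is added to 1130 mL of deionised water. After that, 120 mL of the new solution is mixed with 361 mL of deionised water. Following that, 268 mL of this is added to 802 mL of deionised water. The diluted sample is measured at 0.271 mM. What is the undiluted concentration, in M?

Overall dilution factor = 5.978 × 4.008 × 3.993 = 95.7.
Original = 0.271 mM × 95.7 = 25.9 mM = 0.0259 M.

0.0259 M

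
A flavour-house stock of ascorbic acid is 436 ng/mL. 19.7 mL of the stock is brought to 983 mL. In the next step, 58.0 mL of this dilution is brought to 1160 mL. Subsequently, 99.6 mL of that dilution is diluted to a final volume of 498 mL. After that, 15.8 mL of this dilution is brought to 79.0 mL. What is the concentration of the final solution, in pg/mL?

Overall dilution factor = 49.90 × 20 × 5 × 5 = 2.49 × 10⁴.
436 ng/mL / 2.49 × 10⁴ = 0.0175 ng/mL = 17.5 pg/mL.

17.5 pg/mL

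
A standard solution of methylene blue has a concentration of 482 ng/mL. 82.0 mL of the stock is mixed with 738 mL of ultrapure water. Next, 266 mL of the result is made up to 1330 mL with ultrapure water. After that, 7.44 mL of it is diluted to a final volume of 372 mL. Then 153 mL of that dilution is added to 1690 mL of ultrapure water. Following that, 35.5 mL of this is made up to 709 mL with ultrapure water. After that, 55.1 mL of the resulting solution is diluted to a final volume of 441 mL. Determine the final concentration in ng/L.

0.100 ng/L

Overall dilution factor = 10 × 5 × 50 × 12.05 × 19.97 × 8.004 = 4.81 × 10⁶.
482 ng/mL / 4.81 × 10⁶ = 1.00 × 10⁻⁴ ng/mL = 0.100 ng/L.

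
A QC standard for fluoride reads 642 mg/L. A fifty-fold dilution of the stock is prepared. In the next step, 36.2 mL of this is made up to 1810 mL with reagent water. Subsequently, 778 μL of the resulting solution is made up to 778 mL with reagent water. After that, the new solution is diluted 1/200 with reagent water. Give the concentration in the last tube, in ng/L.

1.28 ng/L

Overall dilution factor = 50 × 50 × 1000 × 200 = 5.00 × 10⁸.
642 mg/L / 5.00 × 10⁸ = 1.28 × 10⁻⁶ mg/L = 1.28 ng/L.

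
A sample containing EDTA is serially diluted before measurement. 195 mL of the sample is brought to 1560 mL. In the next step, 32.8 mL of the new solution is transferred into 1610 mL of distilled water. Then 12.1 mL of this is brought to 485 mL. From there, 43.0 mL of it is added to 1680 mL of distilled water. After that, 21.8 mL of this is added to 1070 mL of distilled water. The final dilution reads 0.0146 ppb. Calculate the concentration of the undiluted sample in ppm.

Overall dilution factor = 8 × 50.09 × 40.08 × 40.07 × 50.08 = 3.22 × 10⁷.
Original = 0.0146 ppb × 3.22 × 10⁷ = 4.71 × 10⁵ ppb = 471 ppm.

471 ppm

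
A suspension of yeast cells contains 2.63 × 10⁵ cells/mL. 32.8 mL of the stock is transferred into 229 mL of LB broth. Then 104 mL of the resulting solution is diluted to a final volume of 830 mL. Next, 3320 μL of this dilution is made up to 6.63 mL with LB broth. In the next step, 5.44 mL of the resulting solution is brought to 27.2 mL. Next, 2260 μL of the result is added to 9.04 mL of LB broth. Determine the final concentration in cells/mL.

82.7 cells/mL

Overall dilution factor = 7.982 × 7.981 × 1.997 × 5 × 5 = 3180.
2.63 × 10⁵ cells/mL / 3180 = 82.7 cells/mL.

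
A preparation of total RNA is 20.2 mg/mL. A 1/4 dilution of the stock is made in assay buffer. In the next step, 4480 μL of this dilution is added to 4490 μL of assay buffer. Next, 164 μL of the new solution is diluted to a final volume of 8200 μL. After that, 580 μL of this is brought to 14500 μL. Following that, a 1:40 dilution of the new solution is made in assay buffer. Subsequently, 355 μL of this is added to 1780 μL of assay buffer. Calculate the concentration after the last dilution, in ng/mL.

8.39 ng/mL

Overall dilution factor = 4 × 2.002 × 50 × 25 × 40 × 6.014 = 2.41 × 10⁶.
20.2 mg/mL / 2.41 × 10⁶ = 8.39 × 10⁻⁶ mg/mL = 8.39 ng/mL.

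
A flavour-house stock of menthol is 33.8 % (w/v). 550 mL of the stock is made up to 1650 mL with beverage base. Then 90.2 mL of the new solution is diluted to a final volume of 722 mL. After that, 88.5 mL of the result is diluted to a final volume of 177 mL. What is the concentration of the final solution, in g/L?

7.04 g/L

Overall dilution factor = 3 × 8.004 × 2 = 48.0.
33.8 % (w/v) / 48.0 = 0.704 % (w/v) = 7.04 g/L.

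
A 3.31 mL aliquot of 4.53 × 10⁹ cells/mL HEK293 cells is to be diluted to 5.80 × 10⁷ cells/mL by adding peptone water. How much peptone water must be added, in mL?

V₂ = C₁V₁/C₂ = 4.53 × 10⁹ × 3.31 / 5.80 × 10⁷ = 259 mL.
Diluent to add = V₂ − V₁ = 259 − 3.31 = 255 mL.

255 mL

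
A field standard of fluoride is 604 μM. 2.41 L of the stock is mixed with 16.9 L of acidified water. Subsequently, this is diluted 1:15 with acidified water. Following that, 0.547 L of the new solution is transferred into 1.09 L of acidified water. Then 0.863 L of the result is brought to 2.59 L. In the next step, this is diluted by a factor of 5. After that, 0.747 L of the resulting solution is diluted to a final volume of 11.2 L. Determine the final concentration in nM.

7.46 nM

Overall dilution factor = 8.012 × 15 × 2.993 × 3.001 × 5 × 14.99 = 8.09 × 10⁴.
604 μM / 8.09 × 10⁴ = 7.46 × 10⁻³ μM = 7.46 nM.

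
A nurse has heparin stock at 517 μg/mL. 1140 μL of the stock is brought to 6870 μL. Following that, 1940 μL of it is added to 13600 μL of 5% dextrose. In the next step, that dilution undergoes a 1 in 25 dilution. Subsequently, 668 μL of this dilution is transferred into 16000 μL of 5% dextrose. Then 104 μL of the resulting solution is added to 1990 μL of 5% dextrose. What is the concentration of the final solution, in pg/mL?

853 pg/mL

Overall dilution factor = 6.026 × 8.010 × 25 × 24.95 × 20.13 = 6.06 × 10⁵.
517 μg/mL / 6.06 × 10⁵ = 8.53 × 10⁻⁴ μg/mL = 853 pg/mL.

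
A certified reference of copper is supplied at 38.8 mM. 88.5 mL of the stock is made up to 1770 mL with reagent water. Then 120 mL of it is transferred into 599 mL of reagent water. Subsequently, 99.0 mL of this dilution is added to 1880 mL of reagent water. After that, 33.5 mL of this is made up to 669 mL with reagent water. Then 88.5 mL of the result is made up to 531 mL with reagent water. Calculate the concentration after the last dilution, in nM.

135 nM

Overall dilution factor = 20 × 5.992 × 19.99 × 19.97 × 6 = 2.87 × 10⁵.
38.8 mM / 2.87 × 10⁵ = 1.35 × 10⁻⁴ mM = 135 nM.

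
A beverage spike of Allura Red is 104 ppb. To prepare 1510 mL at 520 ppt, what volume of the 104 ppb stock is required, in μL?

7550 μL

520 ppt = 0.520 ppb.
V₁ = C₂V₂/C₁ = 0.520 × 1510 / 104 = 7.55 mL = 7550 μL.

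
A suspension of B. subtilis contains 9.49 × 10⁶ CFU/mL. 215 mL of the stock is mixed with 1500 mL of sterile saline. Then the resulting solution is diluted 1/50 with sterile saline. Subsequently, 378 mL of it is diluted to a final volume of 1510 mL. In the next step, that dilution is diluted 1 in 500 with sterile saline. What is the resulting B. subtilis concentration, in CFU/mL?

11.9 CFU/mL

Overall dilution factor = 7.977 × 50 × 3.995 × 500 = 7.97 × 10⁵.
9.49 × 10⁶ CFU/mL / 7.97 × 10⁵ = 11.9 CFU/mL.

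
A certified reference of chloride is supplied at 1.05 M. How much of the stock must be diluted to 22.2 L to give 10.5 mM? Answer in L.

10.5 mM = 0.0105 M.
V₁ = C₂V₂/C₁ = 0.0105 × 22.2 / 1.05 = 0.222 L.

0.222 L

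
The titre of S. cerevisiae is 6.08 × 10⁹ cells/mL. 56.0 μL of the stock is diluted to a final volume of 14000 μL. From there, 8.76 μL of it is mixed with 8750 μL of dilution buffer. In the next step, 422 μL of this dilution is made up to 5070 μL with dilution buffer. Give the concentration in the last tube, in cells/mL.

Overall dilution factor = 250 × 999.9 × 12.01 = 3.00 × 10⁶.
6.08 × 10⁹ cells/mL / 3.00 × 10⁶ = 2020 cells/mL.

2020 cells/mL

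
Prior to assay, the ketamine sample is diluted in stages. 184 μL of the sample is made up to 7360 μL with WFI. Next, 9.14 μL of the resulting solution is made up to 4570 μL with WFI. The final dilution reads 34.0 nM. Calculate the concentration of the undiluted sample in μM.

Overall dilution factor = 40 × 500 = 2.00 × 10⁴.
Original = 34.0 nM × 2.00 × 10⁴ = 6.80 × 10⁵ nM = 680 μM.

680 μM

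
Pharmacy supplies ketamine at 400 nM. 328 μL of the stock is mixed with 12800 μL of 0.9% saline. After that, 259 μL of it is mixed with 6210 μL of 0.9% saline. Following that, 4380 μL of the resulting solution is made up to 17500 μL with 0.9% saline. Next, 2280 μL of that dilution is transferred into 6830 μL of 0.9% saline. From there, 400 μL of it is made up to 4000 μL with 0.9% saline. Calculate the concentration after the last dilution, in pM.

2.51 pM

Overall dilution factor = 40.02 × 24.98 × 3.995 × 3.996 × 10 = 1.60 × 10⁵.
400 nM / 1.60 × 10⁵ = 2.51 × 10⁻³ nM = 2.51 pM.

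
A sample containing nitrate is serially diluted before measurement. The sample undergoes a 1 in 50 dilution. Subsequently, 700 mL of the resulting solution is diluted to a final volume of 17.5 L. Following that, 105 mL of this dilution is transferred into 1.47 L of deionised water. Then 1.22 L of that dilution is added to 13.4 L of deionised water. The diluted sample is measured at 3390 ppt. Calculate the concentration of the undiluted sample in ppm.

Overall dilution factor = 50 × 25 × 15 × 11.98 = 2.25 × 10⁵.
Original = 3390 ppt × 2.25 × 10⁵ = 7.62 × 10⁸ ppt = 762 ppm.

762 ppm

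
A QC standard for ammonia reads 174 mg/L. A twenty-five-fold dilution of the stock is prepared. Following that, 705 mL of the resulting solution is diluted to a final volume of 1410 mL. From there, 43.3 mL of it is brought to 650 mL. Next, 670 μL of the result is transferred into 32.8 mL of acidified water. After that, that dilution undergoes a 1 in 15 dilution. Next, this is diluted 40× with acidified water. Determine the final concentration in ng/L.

7.73 ng/L

Overall dilution factor = 25 × 2 × 15.01 × 49.96 × 15 × 40 = 2.25 × 10⁷.
174 mg/L / 2.25 × 10⁷ = 7.73 × 10⁻⁶ mg/L = 7.73 ng/L.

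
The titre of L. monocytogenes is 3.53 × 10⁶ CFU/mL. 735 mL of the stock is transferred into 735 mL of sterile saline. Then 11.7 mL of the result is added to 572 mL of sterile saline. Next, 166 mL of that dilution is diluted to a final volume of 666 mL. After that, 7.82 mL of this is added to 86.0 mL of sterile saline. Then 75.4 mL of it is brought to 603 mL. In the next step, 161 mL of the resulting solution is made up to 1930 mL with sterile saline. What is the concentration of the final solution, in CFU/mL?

7.67 CFU/mL

Overall dilution factor = 2 × 49.89 × 4.012 × 12.00 × 7.997 × 11.99 = 4.60 × 10⁵.
3.53 × 10⁶ CFU/mL / 4.60 × 10⁵ = 7.67 CFU/mL.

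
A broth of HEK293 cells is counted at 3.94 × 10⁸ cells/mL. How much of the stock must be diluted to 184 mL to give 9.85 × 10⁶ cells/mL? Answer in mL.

4.60 mL

V₁ = C₂V₂/C₁ = 9.85 × 10⁶ × 184 / 3.94 × 10⁸ = 4.60 mL.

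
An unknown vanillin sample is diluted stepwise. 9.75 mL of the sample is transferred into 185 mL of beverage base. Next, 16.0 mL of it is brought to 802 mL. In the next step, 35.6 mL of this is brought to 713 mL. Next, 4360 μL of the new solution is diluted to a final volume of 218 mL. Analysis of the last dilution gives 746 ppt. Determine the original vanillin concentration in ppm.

Overall dilution factor = 19.97 × 50.12 × 20.03 × 50 = 1.00 × 10⁶.
Original = 746 ppt × 1.00 × 10⁶ = 7.48 × 10⁸ ppt = 748 ppm.

748 ppm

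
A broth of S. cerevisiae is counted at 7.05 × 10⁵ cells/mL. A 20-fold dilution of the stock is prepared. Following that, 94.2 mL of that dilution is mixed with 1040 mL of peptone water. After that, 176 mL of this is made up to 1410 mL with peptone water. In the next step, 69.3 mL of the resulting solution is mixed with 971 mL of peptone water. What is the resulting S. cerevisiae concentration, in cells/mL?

24.3 cells/mL

Overall dilution factor = 20 × 12.04 × 8.011 × 15.01 = 2.90 × 10⁴.
7.05 × 10⁵ cells/mL / 2.90 × 10⁴ = 24.3 cells/mL.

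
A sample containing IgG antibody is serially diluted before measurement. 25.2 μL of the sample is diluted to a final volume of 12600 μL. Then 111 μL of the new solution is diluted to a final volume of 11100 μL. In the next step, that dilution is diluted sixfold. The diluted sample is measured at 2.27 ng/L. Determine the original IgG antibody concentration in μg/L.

Overall dilution factor = 500 × 100 × 6 = 3.00 × 10⁵.
Original = 2.27 ng/L × 3.00 × 10⁵ = 6.81 × 10⁵ ng/L = 681 μg/L.

681 μg/L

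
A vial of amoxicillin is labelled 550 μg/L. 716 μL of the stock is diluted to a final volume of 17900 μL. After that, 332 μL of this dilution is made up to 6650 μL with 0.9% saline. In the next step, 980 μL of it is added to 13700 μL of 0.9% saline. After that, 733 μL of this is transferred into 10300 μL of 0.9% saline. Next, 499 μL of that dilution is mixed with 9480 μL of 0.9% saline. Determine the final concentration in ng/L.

0.244 ng/L

Overall dilution factor = 25 × 20.03 × 14.98 × 15.05 × 20.00 = 2.26 × 10⁶.
550 μg/L / 2.26 × 10⁶ = 2.44 × 10⁻⁴ μg/L = 0.244 ng/L.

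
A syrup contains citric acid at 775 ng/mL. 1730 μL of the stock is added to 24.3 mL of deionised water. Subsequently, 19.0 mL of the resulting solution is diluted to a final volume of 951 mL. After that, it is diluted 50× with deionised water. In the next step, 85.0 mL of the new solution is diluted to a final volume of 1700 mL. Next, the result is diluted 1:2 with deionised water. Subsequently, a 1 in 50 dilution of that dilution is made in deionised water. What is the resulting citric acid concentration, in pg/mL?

0.0103 pg/mL

Overall dilution factor = 15.05 × 50.05 × 50 × 20 × 2 × 50 = 7.53 × 10⁷.
775 ng/mL / 7.53 × 10⁷ = 1.03 × 10⁻⁵ ng/mL = 0.0103 pg/mL.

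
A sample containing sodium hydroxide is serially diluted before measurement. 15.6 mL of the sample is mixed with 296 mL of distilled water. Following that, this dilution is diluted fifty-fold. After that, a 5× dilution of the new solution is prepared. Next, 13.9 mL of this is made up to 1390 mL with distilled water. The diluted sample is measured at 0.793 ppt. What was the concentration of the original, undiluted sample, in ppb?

396 ppb

Overall dilution factor = 19.97 × 50 × 5 × 100 = 4.99 × 10⁵.
Original = 0.793 ppt × 4.99 × 10⁵ = 3.96 × 10⁵ ppt = 396 ppb.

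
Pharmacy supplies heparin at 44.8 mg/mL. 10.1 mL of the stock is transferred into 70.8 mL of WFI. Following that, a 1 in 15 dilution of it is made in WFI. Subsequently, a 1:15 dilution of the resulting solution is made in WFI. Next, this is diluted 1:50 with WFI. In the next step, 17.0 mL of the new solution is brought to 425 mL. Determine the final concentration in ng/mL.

Overall dilution factor = 8.010 × 15 × 15 × 50 × 25 = 2.25 × 10⁶.
44.8 mg/mL / 2.25 × 10⁶ = 1.99 × 10⁻⁵ mg/mL = 19.9 ng/mL.

19.9 ng/mL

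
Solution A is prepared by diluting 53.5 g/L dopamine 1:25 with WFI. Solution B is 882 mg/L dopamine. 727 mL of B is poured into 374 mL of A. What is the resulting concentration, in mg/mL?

C_A = 53.5 g/L / 25 = 2.14 g/L.
C_B = 882 mg/L = 0.882 g/L.
C_mix = (C_A·V_A + C_B·V_B)/(V_A + V_B) = (2.14×374 + 0.882×727) / 1101 = 1.31 g/L = 1.31 mg/mL.

1.31 mg/mL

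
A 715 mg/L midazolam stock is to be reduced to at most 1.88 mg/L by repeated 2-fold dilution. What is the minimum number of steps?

Need 2ⁿ ≥ 380, so n ≥ log(380)/log(2) = 8.57.
Minimum whole steps: n = 9.

9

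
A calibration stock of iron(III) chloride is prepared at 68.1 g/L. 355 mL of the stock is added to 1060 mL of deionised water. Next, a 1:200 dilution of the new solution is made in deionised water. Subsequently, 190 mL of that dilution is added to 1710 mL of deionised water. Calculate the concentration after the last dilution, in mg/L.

Overall dilution factor = 3.986 × 200 × 10 = 7972.
68.1 g/L / 7972 = 8.54 × 10⁻³ g/L = 8.54 mg/L.

8.54 mg/L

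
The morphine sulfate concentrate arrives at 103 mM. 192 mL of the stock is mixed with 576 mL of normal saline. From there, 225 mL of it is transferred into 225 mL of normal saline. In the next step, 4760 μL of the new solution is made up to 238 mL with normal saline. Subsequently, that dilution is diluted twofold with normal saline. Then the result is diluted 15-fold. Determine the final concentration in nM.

Overall dilution factor = 4 × 2 × 50 × 2 × 15 = 1.20 × 10⁴.
103 mM / 1.20 × 10⁴ = 8.58 × 10⁻³ mM = 8580 nM.

8580 nM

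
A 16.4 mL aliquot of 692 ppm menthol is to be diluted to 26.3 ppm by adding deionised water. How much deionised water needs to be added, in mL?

415 mL

V₂ = C₁V₁/C₂ = 692 × 16.4 / 26.3 = 432 mL.
Diluent to add = V₂ − V₁ = 432 − 16.4 = 415 mL.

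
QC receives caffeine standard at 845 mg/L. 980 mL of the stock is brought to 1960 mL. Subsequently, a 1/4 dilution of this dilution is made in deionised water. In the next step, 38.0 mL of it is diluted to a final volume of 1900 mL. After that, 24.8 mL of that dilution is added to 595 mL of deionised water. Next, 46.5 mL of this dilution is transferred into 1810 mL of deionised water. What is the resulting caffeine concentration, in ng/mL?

Overall dilution factor = 2 × 4 × 50 × 24.99 × 39.92 = 3.99 × 10⁵.
845 mg/L / 3.99 × 10⁵ = 2.12 × 10⁻³ mg/L = 2.12 ng/mL.

2.12 ng/mL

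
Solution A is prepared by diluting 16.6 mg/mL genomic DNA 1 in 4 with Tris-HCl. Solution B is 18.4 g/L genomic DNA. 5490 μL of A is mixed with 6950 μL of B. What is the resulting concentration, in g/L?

C_A = 16.6 mg/mL / 4 = 4.15 mg/mL.
C_B = 18.4 g/L = 18.4 mg/mL.
C_mix = (C_A·V_A + C_B·V_B)/(V_A + V_B) = (4.15×5490 + 18.4×6950) / 12440 = 12.1 mg/mL = 12.1 g/L.

12.1 g/L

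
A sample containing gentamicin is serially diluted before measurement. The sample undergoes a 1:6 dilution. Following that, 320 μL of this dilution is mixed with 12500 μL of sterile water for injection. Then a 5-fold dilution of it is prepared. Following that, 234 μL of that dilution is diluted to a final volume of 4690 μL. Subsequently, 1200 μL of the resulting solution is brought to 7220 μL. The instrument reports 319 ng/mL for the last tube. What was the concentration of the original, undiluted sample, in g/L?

Overall dilution factor = 6 × 40.06 × 5 × 20.04 × 6.017 = 1.45 × 10⁵.
Original = 319 ng/mL × 1.45 × 10⁵ = 4.62 × 10⁷ ng/mL = 46.2 g/L.

46.2 g/L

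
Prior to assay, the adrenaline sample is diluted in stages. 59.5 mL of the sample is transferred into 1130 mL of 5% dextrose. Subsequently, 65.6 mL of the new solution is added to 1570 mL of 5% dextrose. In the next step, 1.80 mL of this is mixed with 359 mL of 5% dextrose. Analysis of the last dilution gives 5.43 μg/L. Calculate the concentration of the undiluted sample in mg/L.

Overall dilution factor = 19.99 × 24.93 × 200.4 = 9.99 × 10⁴.
Original = 5.43 μg/L × 9.99 × 10⁴ = 5.43 × 10⁵ μg/L = 543 mg/L.

543 mg/L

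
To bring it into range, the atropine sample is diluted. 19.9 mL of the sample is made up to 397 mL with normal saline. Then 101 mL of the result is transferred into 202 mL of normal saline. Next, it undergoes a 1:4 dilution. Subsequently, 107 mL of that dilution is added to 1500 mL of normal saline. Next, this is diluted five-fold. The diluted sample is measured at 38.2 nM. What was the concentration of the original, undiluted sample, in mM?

Overall dilution factor = 19.95 × 3 × 4 × 15.02 × 5 = 1.80 × 10⁴.
Original = 38.2 nM × 1.80 × 10⁴ = 6.87 × 10⁵ nM = 0.687 mM.

0.687 mM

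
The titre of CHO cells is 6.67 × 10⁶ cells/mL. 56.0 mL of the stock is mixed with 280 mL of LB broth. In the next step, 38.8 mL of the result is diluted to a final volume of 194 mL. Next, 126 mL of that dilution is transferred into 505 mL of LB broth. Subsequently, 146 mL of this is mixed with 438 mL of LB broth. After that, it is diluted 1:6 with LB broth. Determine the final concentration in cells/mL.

Overall dilution factor = 6 × 5 × 5.008 × 4 × 6 = 3606.
6.67 × 10⁶ cells/mL / 3606 = 1850 cells/mL.

1850 cells/mL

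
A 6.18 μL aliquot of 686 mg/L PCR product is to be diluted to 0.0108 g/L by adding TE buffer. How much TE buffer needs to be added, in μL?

386 μL

0.0108 g/L = 10.8 mg/L.
V₂ = C₁V₁/C₂ = 686 × 6.18 / 10.8 = 393 μL.
Diluent to add = V₂ − V₁ = 393 − 6.18 = 386 μL.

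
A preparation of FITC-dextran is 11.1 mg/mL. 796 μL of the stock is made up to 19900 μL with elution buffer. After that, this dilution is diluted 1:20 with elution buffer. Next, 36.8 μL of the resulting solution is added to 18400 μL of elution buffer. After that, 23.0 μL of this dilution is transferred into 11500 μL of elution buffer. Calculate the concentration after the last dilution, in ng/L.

Overall dilution factor = 25 × 20 × 501 × 501 = 1.26 × 10⁸.
11.1 mg/mL / 1.26 × 10⁸ = 8.84 × 10⁻⁸ mg/mL = 88.4 ng/L.

88.4 ng/L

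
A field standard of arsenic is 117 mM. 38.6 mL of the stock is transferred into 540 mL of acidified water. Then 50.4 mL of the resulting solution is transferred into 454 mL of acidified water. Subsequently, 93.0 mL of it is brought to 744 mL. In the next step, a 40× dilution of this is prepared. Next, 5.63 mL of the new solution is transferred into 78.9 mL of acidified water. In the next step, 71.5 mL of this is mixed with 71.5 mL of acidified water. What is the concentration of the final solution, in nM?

Overall dilution factor = 14.99 × 10.01 × 8 × 40 × 15.01 × 2 = 1.44 × 10⁶.
117 mM / 1.44 × 10⁶ = 8.12 × 10⁻⁵ mM = 81.2 nM.

81.2 nM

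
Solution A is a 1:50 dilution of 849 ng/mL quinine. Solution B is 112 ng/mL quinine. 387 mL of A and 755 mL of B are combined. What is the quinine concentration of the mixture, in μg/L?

79.8 μg/L

C_A = 849 ng/mL / 50 = 17.0 ng/mL.
C_mix = (C_A·V_A + C_B·V_B)/(V_A + V_B) = (17.0×387 + 112×755) / 1142 = 79.8 ng/mL = 79.8 μg/L.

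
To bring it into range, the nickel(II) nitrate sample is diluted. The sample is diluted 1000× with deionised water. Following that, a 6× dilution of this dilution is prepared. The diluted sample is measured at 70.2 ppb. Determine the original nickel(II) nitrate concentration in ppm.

421 ppm

Overall dilution factor = 1000 × 6 = 6000.
Original = 70.2 ppb × 6000 = 4.21 × 10⁵ ppb = 421 ppm.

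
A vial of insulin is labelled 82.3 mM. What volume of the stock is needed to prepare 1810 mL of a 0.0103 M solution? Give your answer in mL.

227 mL

0.0103 M = 10.3 mM.
V₁ = C₂V₂/C₁ = 10.3 × 1810 / 82.3 = 227 mL.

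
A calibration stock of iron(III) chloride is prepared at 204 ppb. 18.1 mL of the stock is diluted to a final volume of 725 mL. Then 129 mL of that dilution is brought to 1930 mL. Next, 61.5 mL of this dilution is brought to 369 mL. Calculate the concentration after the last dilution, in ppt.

56.7 ppt

Overall dilution factor = 40.06 × 14.96 × 6 = 3596.
204 ppb / 3596 = 0.0567 ppb = 56.7 ppt.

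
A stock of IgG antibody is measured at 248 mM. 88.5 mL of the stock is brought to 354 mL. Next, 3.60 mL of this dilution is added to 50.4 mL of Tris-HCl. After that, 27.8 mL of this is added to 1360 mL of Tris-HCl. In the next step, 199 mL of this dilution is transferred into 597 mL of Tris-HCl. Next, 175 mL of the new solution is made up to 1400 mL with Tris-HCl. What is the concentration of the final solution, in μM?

Overall dilution factor = 4 × 15 × 49.92 × 4 × 8 = 9.58 × 10⁴.
248 mM / 9.58 × 10⁴ = 2.59 × 10⁻³ mM = 2.59 μM.

2.59 μM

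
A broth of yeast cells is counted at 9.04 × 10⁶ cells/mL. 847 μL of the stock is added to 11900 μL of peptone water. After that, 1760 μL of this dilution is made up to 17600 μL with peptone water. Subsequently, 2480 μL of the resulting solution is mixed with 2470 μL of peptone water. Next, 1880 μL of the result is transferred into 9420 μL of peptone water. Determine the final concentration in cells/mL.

Overall dilution factor = 15.05 × 10 × 1.996 × 6.011 = 1806.
9.04 × 10⁶ cells/mL / 1806 = 5010 cells/mL.

5010 cells/mL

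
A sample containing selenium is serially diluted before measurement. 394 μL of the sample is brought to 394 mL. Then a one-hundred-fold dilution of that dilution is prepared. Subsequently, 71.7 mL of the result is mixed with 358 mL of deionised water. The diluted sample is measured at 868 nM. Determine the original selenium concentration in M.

Overall dilution factor = 1000 × 100 × 5.993 = 5.99 × 10⁵.
Original = 868 nM × 5.99 × 10⁵ = 5.20 × 10⁸ nM = 0.520 M.

0.520 M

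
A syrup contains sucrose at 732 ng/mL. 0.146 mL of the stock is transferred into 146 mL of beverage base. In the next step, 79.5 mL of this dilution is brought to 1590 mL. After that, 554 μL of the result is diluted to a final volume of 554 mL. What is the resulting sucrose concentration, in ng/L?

Overall dilution factor = 1001 × 20 × 1000 = 2.00 × 10⁷.
732 ng/mL / 2.00 × 10⁷ = 3.66 × 10⁻⁵ ng/mL = 0.0366 ng/L.

0.0366 ng/L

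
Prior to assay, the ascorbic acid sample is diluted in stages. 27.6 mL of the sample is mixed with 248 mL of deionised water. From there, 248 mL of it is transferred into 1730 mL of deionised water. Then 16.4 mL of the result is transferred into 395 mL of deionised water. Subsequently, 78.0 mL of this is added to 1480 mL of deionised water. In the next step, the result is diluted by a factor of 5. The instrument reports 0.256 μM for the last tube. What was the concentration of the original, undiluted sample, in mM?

Overall dilution factor = 9.986 × 7.976 × 25.09 × 19.97 × 5 = 2.00 × 10⁵.
Original = 0.256 μM × 2.00 × 10⁵ = 5.11 × 10⁴ μM = 51.1 mM.

51.1 mM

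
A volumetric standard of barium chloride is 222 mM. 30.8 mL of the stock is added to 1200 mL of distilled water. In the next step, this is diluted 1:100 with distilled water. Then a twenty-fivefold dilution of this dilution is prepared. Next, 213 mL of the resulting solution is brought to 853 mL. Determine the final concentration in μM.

0.555 μM

Overall dilution factor = 39.96 × 100 × 25 × 4.005 = 4.00 × 10⁵.
222 mM / 4.00 × 10⁵ = 5.55 × 10⁻⁴ mM = 0.555 μM.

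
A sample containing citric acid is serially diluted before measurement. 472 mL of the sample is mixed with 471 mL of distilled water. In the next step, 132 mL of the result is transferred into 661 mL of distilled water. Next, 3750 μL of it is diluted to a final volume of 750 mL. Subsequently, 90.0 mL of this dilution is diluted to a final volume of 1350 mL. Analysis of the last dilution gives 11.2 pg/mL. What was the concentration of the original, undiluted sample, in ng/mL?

Overall dilution factor = 1.998 × 6.008 × 200 × 15 = 3.60 × 10⁴.
Original = 11.2 pg/mL × 3.60 × 10⁴ = 4.03 × 10⁵ pg/mL = 403 ng/mL.

403 ng/mL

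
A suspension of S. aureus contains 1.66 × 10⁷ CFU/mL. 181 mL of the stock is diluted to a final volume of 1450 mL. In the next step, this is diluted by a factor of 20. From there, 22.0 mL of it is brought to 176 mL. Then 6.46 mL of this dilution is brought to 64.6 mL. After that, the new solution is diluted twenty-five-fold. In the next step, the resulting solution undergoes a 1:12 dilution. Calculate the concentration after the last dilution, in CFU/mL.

Overall dilution factor = 8.011 × 20 × 8 × 10 × 25 × 12 = 3.85 × 10⁶.
1.66 × 10⁷ CFU/mL / 3.85 × 10⁶ = 4.32 CFU/mL.

4.32 CFU/mL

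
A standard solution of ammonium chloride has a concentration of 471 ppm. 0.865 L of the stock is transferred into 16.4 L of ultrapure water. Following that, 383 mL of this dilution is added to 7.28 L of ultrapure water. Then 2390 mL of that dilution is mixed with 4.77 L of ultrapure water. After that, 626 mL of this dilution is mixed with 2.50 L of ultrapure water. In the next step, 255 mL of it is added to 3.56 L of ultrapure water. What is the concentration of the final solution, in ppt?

5270 ppt

Overall dilution factor = 19.96 × 20.01 × 2.996 × 4.994 × 14.96 = 8.94 × 10⁴.
471 ppm / 8.94 × 10⁴ = 5.27 × 10⁻³ ppm = 5270 ppt.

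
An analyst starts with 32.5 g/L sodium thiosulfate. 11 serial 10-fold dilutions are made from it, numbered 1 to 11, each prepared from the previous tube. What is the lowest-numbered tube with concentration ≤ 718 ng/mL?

tube 5

Tube n has concentration 32.5 g/L / 10ⁿ.
Need 10ⁿ ≥ 32.5 g/L / 718 ng/mL = 4.53 × 10⁴, so n ≥ 4.66.
First such tube: n = 5.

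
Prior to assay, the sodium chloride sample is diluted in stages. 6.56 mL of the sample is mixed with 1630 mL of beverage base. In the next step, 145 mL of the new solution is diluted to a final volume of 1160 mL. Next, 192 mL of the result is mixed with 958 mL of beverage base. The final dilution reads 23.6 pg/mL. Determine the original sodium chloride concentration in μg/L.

282 μg/L

Overall dilution factor = 249.5 × 8 × 5.990 = 1.20 × 10⁴.
Original = 23.6 pg/mL × 1.20 × 10⁴ = 2.82 × 10⁵ pg/mL = 282 μg/L.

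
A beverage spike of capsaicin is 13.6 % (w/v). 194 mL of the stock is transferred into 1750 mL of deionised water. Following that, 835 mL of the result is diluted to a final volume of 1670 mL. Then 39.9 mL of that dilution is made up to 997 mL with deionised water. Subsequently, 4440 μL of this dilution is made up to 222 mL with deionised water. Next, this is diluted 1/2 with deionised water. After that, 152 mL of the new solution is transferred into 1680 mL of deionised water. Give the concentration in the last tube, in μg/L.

Overall dilution factor = 10.02 × 2 × 24.99 × 50 × 2 × 12.05 = 6.04 × 10⁵.
13.6 % (w/v) / 6.04 × 10⁵ = 2.25 × 10⁻⁵ % (w/v) = 225 μg/L.

225 μg/L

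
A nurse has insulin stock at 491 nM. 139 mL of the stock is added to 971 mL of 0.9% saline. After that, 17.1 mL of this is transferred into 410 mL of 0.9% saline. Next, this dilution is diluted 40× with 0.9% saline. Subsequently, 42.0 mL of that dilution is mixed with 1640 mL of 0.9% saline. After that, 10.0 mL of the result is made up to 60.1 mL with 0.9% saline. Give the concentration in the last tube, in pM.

Overall dilution factor = 7.986 × 24.98 × 40 × 40.05 × 6.010 = 1.92 × 10⁶.
491 nM / 1.92 × 10⁶ = 2.56 × 10⁻⁴ nM = 0.256 pM.

0.256 pM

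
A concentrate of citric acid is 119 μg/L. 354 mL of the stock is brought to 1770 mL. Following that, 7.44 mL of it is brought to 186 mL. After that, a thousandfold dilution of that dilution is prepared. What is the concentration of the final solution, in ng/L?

Overall dilution factor = 5 × 25 × 1000 = 1.25 × 10⁵.
119 μg/L / 1.25 × 10⁵ = 9.52 × 10⁻⁴ μg/L = 0.952 ng/L.

0.952 ng/L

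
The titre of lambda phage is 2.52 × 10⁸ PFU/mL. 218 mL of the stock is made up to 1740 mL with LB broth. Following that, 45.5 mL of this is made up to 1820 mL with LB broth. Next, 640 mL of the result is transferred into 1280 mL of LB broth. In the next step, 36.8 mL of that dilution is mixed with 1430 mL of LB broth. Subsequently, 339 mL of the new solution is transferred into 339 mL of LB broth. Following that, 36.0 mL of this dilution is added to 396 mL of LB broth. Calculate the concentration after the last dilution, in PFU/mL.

275 PFU/mL

Overall dilution factor = 7.982 × 40 × 3 × 39.86 × 2 × 12 = 9.16 × 10⁵.
2.52 × 10⁸ PFU/mL / 9.16 × 10⁵ = 275 PFU/mL.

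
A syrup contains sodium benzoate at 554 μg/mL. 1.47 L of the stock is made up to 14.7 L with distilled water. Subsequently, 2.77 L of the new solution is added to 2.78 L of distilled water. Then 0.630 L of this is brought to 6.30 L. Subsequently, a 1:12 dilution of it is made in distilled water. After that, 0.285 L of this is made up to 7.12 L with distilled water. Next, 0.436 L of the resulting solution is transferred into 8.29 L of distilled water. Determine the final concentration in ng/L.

461 ng/L

Overall dilution factor = 10 × 2.004 × 10 × 12 × 24.98 × 20.01 = 1.20 × 10⁶.
554 μg/mL / 1.20 × 10⁶ = 4.61 × 10⁻⁴ μg/mL = 461 ng/L.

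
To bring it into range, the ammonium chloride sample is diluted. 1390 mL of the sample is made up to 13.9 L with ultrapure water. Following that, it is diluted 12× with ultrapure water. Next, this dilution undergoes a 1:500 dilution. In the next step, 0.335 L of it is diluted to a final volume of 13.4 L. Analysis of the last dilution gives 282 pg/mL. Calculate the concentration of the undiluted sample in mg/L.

Overall dilution factor = 10 × 12 × 500 × 40 = 2.40 × 10⁶.
Original = 282 pg/mL × 2.40 × 10⁶ = 6.77 × 10⁸ pg/mL = 677 mg/L.

677 mg/L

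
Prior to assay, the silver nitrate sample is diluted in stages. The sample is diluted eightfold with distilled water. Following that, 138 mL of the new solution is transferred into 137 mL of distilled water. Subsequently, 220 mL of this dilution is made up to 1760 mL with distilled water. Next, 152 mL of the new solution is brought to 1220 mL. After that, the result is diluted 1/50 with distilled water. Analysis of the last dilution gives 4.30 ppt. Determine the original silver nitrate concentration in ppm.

0.220 ppm

Overall dilution factor = 8 × 1.993 × 8 × 8.026 × 50 = 5.12 × 10⁴.
Original = 4.30 ppt × 5.12 × 10⁴ = 2.20 × 10⁵ ppt = 0.220 ppm.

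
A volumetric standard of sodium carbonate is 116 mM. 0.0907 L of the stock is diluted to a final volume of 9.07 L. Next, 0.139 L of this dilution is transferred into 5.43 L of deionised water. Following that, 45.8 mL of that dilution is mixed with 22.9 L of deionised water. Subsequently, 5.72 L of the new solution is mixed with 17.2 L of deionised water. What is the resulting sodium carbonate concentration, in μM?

0.0144 μM

Overall dilution factor = 100 × 40.06 × 501 × 4.007 = 8.04 × 10⁶.
116 mM / 8.04 × 10⁶ = 1.44 × 10⁻⁵ mM = 0.0144 μM.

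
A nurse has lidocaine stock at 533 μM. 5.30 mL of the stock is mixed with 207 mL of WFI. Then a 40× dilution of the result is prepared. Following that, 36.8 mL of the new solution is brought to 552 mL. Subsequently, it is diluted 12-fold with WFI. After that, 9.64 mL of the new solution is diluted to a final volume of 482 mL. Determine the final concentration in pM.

Overall dilution factor = 40.06 × 40 × 15 × 12 × 50 = 1.44 × 10⁷.
533 μM / 1.44 × 10⁷ = 3.70 × 10⁻⁵ μM = 37.0 pM.

37.0 pM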